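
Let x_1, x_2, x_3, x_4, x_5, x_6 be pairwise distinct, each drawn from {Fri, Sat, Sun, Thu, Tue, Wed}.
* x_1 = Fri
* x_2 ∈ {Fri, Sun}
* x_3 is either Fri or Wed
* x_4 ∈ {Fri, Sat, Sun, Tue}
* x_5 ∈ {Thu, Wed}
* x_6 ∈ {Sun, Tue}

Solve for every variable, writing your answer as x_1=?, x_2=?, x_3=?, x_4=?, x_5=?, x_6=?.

x_1 has just one choice, so x_1 = Fri. So x_2, x_3, x_4 can't be Fri.
x_2 must be Sun (only option left). Strike Sun from x_4, x_6.
x_3's domain is down to {Wed}, so x_3 = Wed. Eliminate Wed elsewhere: x_5.
That leaves x_5 = Thu.
x_6 has just one choice, so x_6 = Tue. Eliminate Tue elsewhere: x_4.
x_4's domain is down to {Sat}, so x_4 = Sat.

x_1=Fri, x_2=Sun, x_3=Wed, x_4=Sat, x_5=Thu, x_6=Tue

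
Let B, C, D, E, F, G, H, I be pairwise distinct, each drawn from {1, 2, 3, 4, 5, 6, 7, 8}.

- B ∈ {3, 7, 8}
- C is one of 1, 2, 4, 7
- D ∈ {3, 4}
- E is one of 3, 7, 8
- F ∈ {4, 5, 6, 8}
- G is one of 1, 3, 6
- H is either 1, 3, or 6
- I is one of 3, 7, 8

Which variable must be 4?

Among the 8 variables, 2 fits only C (and all 8 values in {1, 2, 3, 4, 5, 6, 7, 8} must be used), so C = 2.
The 7 still-open variables together cover exactly {1, 3, 4, 5, 6, 7, 8} — 7 values for 7 variables — and 5 appears only in F's list, so F = 5.
The 6 still-open variables together cover exactly {1, 3, 4, 6, 7, 8} — 6 values for 6 variables — and 4 appears only in D's list, so D = 4.

D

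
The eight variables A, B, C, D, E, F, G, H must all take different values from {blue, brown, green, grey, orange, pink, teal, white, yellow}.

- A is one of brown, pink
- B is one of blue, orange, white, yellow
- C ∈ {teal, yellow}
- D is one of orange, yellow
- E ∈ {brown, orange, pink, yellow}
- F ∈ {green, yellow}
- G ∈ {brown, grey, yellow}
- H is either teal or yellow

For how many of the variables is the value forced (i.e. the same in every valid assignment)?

The 2 variables C and H are confined to {teal, yellow}, which locks those values in; drop them from B, D, E, F, G.
D has just one choice, so D = orange. So B, E can't be orange.
F must be green (only option left).
A and E share exactly the 2 values {brown, pink}; by pigeonhole those values go to them, so strike brown, pink from G.
G must be grey (only option left).
Determined: D=orange, F=green, G=grey. The other variables each still have more than one consistent value. That makes 3.

3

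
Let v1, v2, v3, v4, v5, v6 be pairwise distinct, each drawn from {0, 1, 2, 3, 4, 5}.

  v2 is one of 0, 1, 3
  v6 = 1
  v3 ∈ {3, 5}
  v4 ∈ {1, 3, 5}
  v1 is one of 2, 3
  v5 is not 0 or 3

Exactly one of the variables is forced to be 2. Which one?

v6's domain is down to {1}, so v6 = 1. So v2, v4, v5 can't be 1.
The 5 still-open variables together cover exactly {0, 2, 3, 4, 5} — 5 values for 5 variables — and 0 appears only in v2's list, so v2 = 0.
The 4 still-open variables draw from only 4 values {2, 3, 4, 5}, so each is used; only v5 can be 4, hence v5 = 4.
The 3 still-open variables together cover exactly {2, 3, 5} — 3 values for 3 variables — and 2 appears only in v1's list, so v1 = 2.

v1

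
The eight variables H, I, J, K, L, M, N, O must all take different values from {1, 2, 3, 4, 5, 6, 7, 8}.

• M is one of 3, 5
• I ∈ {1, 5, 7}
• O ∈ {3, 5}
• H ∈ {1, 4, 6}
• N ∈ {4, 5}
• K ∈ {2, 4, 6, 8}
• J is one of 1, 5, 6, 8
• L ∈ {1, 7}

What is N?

The 8 variables draw from only 8 values {1, 2, 3, 4, 5, 6, 7, 8}, so each is used; only K can be 2, hence K = 2.
Among the 7 still-open variables, 8 fits only J (and all 7 values in {1, 3, 4, 5, 6, 7, 8} must be used), so J = 8.
Among the 6 still-open variables, 6 fits only H (and all 6 values in {1, 3, 4, 5, 6, 7} must be used), so H = 6.
The 5 still-open variables together cover exactly {1, 3, 4, 5, 7} — 5 values for 5 variables — and 4 appears only in N's list, so N = 4.

4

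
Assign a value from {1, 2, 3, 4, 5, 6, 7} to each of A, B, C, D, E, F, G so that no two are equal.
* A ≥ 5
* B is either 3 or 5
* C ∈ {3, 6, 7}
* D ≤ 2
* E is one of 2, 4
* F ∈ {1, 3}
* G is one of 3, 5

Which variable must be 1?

F

Among the 7 variables, 4 fits only E (and all 7 values in {1, 2, 3, 4, 5, 6, 7} must be used), so E = 4.
The 6 still-open variables draw from only 6 values {1, 2, 3, 5, 6, 7}, so each is used; only D can be 2, hence D = 2.
The 5 still-open variables together cover exactly {1, 3, 5, 6, 7} — 5 values for 5 variables — and 1 appears only in F's list, so F = 1.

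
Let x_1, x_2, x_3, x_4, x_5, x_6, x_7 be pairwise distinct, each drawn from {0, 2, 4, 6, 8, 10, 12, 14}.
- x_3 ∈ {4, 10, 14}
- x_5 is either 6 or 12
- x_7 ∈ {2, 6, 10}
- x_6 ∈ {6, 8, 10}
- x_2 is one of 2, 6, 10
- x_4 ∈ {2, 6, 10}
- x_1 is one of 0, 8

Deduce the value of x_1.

0

x_2, x_4, x_7 share exactly the 3 values {2, 6, 10}; by pigeonhole those values go to them, so strike 2, 6, 10 from x_3, x_5, x_6.
x_5 has just one choice, so x_5 = 12.
x_6's domain is down to {8}, so x_6 = 8. So x_1 can't be 8.
So x_1 = 0.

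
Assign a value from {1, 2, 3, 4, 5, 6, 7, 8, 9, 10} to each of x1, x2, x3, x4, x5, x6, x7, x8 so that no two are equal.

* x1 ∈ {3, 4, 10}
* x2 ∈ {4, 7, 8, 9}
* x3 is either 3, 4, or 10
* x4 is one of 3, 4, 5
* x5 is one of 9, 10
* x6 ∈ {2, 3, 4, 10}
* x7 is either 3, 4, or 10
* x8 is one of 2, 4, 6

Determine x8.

x1, x3, x7 share exactly the 3 values {3, 4, 10}; by pigeonhole those values go to them, so strike 3, 4, 10 from x2, x4, x5, x6, x8.
That leaves x4 = 5.
x5 has just one choice, so x5 = 9. Strike 9 from x2.
x6 must be 2 (only option left). So x8 can't be 2.
So x8 = 6.

6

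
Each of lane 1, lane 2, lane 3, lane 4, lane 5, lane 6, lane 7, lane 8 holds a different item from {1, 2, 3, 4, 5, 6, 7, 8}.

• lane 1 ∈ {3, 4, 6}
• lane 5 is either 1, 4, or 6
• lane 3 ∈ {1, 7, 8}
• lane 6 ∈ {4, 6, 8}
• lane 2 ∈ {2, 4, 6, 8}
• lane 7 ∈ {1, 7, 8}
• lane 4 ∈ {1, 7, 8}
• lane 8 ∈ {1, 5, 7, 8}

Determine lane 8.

Among the 8 variables, 2 fits only lane 2 (and all 8 values in {1, 2, 3, 4, 5, 6, 7, 8} must be used), so lane 2 = 2.
The 7 still-open variables draw from only 7 values {1, 3, 4, 5, 6, 7, 8}, so each is used; only lane 1 can be 3, hence lane 1 = 3.
The 6 still-open variables draw from only 6 values {1, 4, 5, 6, 7, 8}, so each is used; only lane 8 can be 5, hence lane 8 = 5.

5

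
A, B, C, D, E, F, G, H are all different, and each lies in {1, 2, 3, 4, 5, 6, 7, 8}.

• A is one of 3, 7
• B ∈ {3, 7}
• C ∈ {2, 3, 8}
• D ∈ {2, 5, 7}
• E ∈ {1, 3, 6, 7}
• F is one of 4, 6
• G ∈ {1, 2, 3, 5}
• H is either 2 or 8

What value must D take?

5

The 8 variables together cover exactly {1, 2, 3, 4, 5, 6, 7, 8} — 8 values for 8 variables — and 4 appears only in F's list, so F = 4.
Among the 7 still-open variables, 6 fits only E (and all 7 values in {1, 2, 3, 5, 6, 7, 8} must be used), so E = 6.
The 6 still-open variables together cover exactly {1, 2, 3, 5, 7, 8} — 6 values for 6 variables — and 1 appears only in G's list, so G = 1.
The 5 still-open variables draw from only 5 values {2, 3, 5, 7, 8}, so each is used; only D can be 5, hence D = 5.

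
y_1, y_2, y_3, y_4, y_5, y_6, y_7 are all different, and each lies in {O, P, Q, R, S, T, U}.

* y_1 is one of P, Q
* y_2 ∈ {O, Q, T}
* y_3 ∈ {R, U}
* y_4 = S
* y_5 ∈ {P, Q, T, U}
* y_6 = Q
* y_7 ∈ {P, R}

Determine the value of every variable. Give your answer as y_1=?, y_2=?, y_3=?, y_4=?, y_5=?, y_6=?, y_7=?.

y_1=P, y_2=O, y_3=U, y_4=S, y_5=T, y_6=Q, y_7=R

y_4 must be S (only option left).
That leaves y_6 = Q. Eliminate Q elsewhere: y_1, y_2, y_5.
That leaves y_1 = P. So y_5, y_7 can't be P.
y_7 has just one choice, so y_7 = R. Eliminate R elsewhere: y_3.
y_3 must be U (only option left). Eliminate U elsewhere: y_5.
That leaves y_5 = T. Eliminate T elsewhere: y_2.
y_2 must be O (only option left).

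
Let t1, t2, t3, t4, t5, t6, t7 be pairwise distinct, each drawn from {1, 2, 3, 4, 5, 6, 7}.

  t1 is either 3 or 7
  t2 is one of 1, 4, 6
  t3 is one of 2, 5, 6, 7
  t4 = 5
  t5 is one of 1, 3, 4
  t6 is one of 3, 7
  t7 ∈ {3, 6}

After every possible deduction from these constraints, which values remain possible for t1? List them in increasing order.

t4's domain is down to {5}, so t4 = 5. Eliminate 5 elsewhere: t3.
The 6 still-open variables together cover exactly {1, 2, 3, 4, 6, 7} — 6 values for 6 variables — and 2 appears only in t3's list, so t3 = 2.
The 2 variables t1 and t6 are confined to {3, 7}, which locks those values in; drop them from t5, t7.
That leaves t7 = 6. Strike 6 from t2.
No further eliminations apply; t1 can still be any of 3, 7.

3, 7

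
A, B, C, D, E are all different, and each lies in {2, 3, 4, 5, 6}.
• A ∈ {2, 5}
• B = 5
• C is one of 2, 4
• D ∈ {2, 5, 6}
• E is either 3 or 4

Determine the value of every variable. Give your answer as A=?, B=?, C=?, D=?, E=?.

B has just one choice, so B = 5. Remove 5 from A, D.
That leaves A = 2. Remove 2 from C, D.
C has just one choice, so C = 4. Strike 4 from E.
D's domain is down to {6}, so D = 6.
E has just one choice, so E = 3.

A=2, B=5, C=4, D=6, E=3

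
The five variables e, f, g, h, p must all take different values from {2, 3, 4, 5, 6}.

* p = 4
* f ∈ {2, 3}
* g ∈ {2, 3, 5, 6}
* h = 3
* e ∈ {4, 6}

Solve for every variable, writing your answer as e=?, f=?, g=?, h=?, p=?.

h's domain is down to {3}, so h = 3. Strike 3 from f, g.
p's domain is down to {4}, so p = 4. So e can't be 4.
e's domain is down to {6}, so e = 6. Strike 6 from g.
f's domain is down to {2}, so f = 2. Eliminate 2 elsewhere: g.
g's domain is down to {5}, so g = 5.

e=6, f=2, g=5, h=3, p=4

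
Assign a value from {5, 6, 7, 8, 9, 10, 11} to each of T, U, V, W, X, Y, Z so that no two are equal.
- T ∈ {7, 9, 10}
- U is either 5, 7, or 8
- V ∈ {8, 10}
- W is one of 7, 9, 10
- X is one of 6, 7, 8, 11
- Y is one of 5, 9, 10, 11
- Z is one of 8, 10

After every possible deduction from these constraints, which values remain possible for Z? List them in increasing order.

8, 10

Among the 7 variables, 6 fits only X (and all 7 values in {5, 6, 7, 8, 9, 10, 11} must be used), so X = 6.
Among the 6 still-open variables, 11 fits only Y (and all 6 values in {5, 7, 8, 9, 10, 11} must be used), so Y = 11.
Among the 5 still-open variables, 5 fits only U (and all 5 values in {5, 7, 8, 9, 10} must be used), so U = 5.
V and Z between them cover only {8, 10} — a naked pair. Remove those values from T, W.
No further eliminations apply; Z can still be any of 8, 10.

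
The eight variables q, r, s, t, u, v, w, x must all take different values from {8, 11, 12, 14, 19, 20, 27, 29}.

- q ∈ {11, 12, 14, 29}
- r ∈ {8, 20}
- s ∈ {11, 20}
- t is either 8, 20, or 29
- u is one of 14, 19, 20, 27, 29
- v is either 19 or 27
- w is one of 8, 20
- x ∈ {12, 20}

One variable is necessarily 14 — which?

q

r and w share exactly the 2 values {8, 20}; by pigeonhole those values go to them, so strike 8, 20 from s, t, u, x.
s must be 11 (only option left). Remove 11 from q.
That leaves t = 29. Eliminate 29 elsewhere: q, u.
That leaves x = 12. Remove 12 from q.
So 14 goes to q.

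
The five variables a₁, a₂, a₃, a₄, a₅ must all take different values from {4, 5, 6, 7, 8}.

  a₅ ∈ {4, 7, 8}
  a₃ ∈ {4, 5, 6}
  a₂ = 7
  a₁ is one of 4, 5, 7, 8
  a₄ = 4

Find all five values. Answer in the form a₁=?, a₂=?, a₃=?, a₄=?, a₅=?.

a₂ must be 7 (only option left). Eliminate 7 elsewhere: a₁, a₅.
a₄'s domain is down to {4}, so a₄ = 4. Eliminate 4 elsewhere: a₁, a₃, a₅.
a₅ has just one choice, so a₅ = 8. So a₁ can't be 8.
That leaves a₁ = 5. Strike 5 from a₃.
That leaves a₃ = 6.

a₁=5, a₂=7, a₃=6, a₄=4, a₅=8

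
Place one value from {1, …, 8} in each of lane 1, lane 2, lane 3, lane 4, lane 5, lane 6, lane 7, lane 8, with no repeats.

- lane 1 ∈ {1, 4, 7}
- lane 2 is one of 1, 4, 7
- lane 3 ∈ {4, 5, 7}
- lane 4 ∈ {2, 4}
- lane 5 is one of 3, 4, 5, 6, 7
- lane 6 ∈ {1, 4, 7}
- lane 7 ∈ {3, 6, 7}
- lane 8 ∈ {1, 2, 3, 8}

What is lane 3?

The 8 variables together cover exactly {1, 2, 3, 4, 5, 6, 7, 8} — 8 values for 8 variables — and 8 appears only in lane 8's list, so lane 8 = 8.
Among the 7 still-open variables, 2 fits only lane 4 (and all 7 values in {1, 2, 3, 4, 5, 6, 7} must be used), so lane 4 = 2.
lane 1, lane 2, lane 6 between them cover only {1, 4, 7} — a naked triple. Remove those values from lane 3, lane 5, lane 7.
So lane 3 = 5.

5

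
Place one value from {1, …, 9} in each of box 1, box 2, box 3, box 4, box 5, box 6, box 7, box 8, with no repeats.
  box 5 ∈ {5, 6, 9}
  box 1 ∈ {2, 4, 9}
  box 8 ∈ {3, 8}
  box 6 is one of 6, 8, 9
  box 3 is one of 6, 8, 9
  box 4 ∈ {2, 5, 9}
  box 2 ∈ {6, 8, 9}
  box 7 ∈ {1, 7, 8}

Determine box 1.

4

The 3 variables box 2, box 3, box 6 are confined to {6, 8, 9}, which locks those values in; drop them from box 1, box 4, box 5, box 7, box 8.
box 5 must be 5 (only option left). Remove 5 from box 4.
box 8's domain is down to {3}, so box 8 = 3.
box 4's domain is down to {2}, so box 4 = 2. Strike 2 from box 1.
So box 1 = 4.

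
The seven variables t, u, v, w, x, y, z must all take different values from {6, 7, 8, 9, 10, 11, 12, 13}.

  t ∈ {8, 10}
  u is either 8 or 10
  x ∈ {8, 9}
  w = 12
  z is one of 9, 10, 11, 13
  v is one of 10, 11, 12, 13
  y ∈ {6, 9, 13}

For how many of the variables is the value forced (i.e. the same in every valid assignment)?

w must be 12 (only option left). Eliminate 12 elsewhere: v.
The 6 still-open variables draw from only 6 values {6, 8, 9, 10, 11, 13}, so each is used; only y can be 6, hence y = 6.
t and u between them cover only {8, 10} — a naked pair. Remove those values from v, x, z.
x must be 9 (only option left). Eliminate 9 elsewhere: z.
Determined: w=12, x=9, y=6. The other variables each still have more than one consistent value. That makes 3.

3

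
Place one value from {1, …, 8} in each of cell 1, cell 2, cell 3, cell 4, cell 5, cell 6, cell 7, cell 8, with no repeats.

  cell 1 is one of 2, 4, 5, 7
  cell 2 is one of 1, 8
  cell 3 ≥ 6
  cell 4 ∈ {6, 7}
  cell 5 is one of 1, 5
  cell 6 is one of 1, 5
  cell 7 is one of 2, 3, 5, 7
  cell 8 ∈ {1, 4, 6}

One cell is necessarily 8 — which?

cell 2

The 8 variables together cover exactly {1, 2, 3, 4, 5, 6, 7, 8} — 8 values for 8 variables — and 3 appears only in cell 7's list, so cell 7 = 3.
The 7 still-open variables draw from only 7 values {1, 2, 4, 5, 6, 7, 8}, so each is used; only cell 1 can be 2, hence cell 1 = 2.
Among the 6 still-open variables, 4 fits only cell 8 (and all 6 values in {1, 4, 5, 6, 7, 8} must be used), so cell 8 = 4.
cell 5 and cell 6 share exactly the 2 values {1, 5}; by pigeonhole those values go to them, so strike 1, 5 from cell 2.
So 8 goes to cell 2.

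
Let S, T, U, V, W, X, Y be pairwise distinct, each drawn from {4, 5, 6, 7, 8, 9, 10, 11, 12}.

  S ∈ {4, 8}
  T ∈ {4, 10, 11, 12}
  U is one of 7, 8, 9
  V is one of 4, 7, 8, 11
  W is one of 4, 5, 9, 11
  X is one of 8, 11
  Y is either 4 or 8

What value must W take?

S and Y share exactly the 2 values {4, 8}; by pigeonhole those values go to them, so strike 4, 8 from T, U, V, W, X.
X has just one choice, so X = 11. Remove 11 from T, V, W.
V has just one choice, so V = 7. Eliminate 7 elsewhere: U.
U's domain is down to {9}, so U = 9. Strike 9 from W.
So W = 5.

5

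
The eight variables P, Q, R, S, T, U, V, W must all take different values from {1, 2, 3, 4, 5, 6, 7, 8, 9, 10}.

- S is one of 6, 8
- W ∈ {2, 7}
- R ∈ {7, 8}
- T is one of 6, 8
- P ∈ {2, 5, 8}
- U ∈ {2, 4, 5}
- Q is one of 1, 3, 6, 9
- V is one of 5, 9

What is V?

9

S and T between them cover only {6, 8} — a naked pair. Remove those values from P, Q, R.
R has just one choice, so R = 7. Remove 7 from W.
That leaves W = 2. Strike 2 from P, U.
P must be 5 (only option left). Eliminate 5 elsewhere: U, V.
So V = 9.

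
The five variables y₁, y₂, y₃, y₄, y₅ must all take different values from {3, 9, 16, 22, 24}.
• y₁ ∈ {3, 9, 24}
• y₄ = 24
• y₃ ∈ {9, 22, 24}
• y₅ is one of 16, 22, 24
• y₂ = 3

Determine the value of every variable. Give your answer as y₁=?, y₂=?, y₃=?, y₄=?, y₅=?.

y₂'s domain is down to {3}, so y₂ = 3. So y₁ can't be 3.
y₄ has just one choice, so y₄ = 24. Remove 24 from y₁, y₃, y₅.
That leaves y₁ = 9. Remove 9 from y₃.
y₃ must be 22 (only option left). Strike 22 from y₅.
y₅ must be 16 (only option left).

y₁=9, y₂=3, y₃=22, y₄=24, y₅=16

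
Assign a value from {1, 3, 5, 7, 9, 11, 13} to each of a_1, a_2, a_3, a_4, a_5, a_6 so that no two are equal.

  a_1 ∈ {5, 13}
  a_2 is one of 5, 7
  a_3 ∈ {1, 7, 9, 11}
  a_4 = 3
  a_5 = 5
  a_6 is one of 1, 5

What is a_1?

a_4 must be 3 (only option left).
a_5 has just one choice, so a_5 = 5. Strike 5 from a_1, a_2, a_6.
So a_1 = 13.

13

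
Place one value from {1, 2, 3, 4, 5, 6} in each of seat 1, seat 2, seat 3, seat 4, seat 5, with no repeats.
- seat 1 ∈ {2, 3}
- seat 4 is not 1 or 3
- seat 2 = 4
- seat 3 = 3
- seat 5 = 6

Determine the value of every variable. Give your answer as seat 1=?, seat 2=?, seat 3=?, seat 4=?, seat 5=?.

seat 1=2, seat 2=4, seat 3=3, seat 4=5, seat 5=6

seat 2's domain is down to {4}, so seat 2 = 4. Eliminate 4 elsewhere: seat 4.
seat 3 has just one choice, so seat 3 = 3. So seat 1 can't be 3.
seat 5's domain is down to {6}, so seat 5 = 6. Strike 6 from seat 4.
seat 1 must be 2 (only option left). Eliminate 2 elsewhere: seat 4.
seat 4 has just one choice, so seat 4 = 5.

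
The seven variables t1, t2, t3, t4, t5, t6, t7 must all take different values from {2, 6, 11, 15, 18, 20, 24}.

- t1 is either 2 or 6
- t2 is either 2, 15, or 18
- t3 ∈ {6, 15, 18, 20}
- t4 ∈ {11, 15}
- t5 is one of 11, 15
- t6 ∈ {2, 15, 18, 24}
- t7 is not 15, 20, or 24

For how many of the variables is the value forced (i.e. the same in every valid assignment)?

2

Among the 7 variables, 20 fits only t3 (and all 7 values in {2, 6, 11, 15, 18, 20, 24} must be used), so t3 = 20.
Among the 6 still-open variables, 24 fits only t6 (and all 6 values in {2, 6, 11, 15, 18, 24} must be used), so t6 = 24.
t4 and t5 share exactly the 2 values {11, 15}; by pigeonhole those values go to them, so strike 11, 15 from t2, t7.
Determined: t3=20, t6=24. The other variables each still have more than one consistent value. That makes 2.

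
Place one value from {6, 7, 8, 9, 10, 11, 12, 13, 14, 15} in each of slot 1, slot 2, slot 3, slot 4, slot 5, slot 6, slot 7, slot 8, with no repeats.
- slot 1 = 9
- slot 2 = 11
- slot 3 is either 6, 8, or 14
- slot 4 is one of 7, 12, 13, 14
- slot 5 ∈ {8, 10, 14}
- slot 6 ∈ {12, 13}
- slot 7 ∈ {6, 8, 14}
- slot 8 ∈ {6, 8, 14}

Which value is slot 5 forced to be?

slot 1 has just one choice, so slot 1 = 9.
slot 2 must be 11 (only option left).
slot 3, slot 7, slot 8 between them cover only {6, 8, 14} — a naked triple. Remove those values from slot 4, slot 5.
So slot 5 = 10.

10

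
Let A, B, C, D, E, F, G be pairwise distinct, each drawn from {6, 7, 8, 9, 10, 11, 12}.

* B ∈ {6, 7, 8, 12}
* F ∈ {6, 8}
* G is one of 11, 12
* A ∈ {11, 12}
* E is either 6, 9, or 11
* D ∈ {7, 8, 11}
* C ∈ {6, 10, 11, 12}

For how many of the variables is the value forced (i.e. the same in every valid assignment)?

2

The 7 variables draw from only 7 values {6, 7, 8, 9, 10, 11, 12}, so each is used; only E can be 9, hence E = 9.
The 6 still-open variables draw from only 6 values {6, 7, 8, 10, 11, 12}, so each is used; only C can be 10, hence C = 10.
A and G share exactly the 2 values {11, 12}; by pigeonhole those values go to them, so strike 11, 12 from B, D.
Determined: C=10, E=9. The other variables each still have more than one consistent value. That makes 2.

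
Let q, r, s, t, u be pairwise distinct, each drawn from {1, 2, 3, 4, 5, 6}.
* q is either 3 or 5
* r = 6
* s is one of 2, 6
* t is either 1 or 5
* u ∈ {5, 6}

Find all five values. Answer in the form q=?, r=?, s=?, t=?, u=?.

r has just one choice, so r = 6. Remove 6 from s, u.
s's domain is down to {2}, so s = 2.
That leaves u = 5. So q, t can't be 5.
q's domain is down to {3}, so q = 3.
t has just one choice, so t = 1.

q=3, r=6, s=2, t=1, u=5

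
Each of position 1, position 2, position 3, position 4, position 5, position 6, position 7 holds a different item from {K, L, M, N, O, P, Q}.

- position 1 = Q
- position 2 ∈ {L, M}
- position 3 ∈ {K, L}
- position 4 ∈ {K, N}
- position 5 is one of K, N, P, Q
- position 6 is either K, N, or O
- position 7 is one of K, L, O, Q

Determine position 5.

position 1 must be Q (only option left). So position 5, position 7 can't be Q.
The 6 still-open variables draw from only 6 values {K, L, M, N, O, P}, so each is used; only position 2 can be M, hence position 2 = M.
The 5 still-open variables draw from only 5 values {K, L, N, O, P}, so each is used; only position 5 can be P, hence position 5 = P.

P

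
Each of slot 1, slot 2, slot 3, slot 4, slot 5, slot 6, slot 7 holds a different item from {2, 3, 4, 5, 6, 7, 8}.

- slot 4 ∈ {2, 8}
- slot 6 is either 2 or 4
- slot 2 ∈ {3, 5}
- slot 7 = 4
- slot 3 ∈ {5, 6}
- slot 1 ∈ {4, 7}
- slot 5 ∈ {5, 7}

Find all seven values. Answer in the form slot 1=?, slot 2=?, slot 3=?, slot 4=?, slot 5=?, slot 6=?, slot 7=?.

slot 1=7, slot 2=3, slot 3=6, slot 4=8, slot 5=5, slot 6=2, slot 7=4

slot 7 has just one choice, so slot 7 = 4. Remove 4 from slot 1, slot 6.
slot 1 must be 7 (only option left). Remove 7 from slot 5.
That leaves slot 5 = 5. So slot 2, slot 3 can't be 5.
slot 6 must be 2 (only option left). Strike 2 from slot 4.
slot 2 must be 3 (only option left).
slot 3 must be 6 (only option left).
That leaves slot 4 = 8.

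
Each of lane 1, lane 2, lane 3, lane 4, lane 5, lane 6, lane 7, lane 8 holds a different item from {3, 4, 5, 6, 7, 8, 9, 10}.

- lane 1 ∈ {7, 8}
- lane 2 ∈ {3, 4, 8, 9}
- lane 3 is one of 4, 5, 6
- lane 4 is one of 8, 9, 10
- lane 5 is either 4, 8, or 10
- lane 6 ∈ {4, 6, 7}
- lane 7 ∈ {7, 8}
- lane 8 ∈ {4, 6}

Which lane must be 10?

lane 5

The 8 variables together cover exactly {3, 4, 5, 6, 7, 8, 9, 10} — 8 values for 8 variables — and 3 appears only in lane 2's list, so lane 2 = 3.
The 7 still-open variables together cover exactly {4, 5, 6, 7, 8, 9, 10} — 7 values for 7 variables — and 5 appears only in lane 3's list, so lane 3 = 5.
The 6 still-open variables draw from only 6 values {4, 6, 7, 8, 9, 10}, so each is used; only lane 4 can be 9, hence lane 4 = 9.
The 5 still-open variables draw from only 5 values {4, 6, 7, 8, 10}, so each is used; only lane 5 can be 10, hence lane 5 = 10.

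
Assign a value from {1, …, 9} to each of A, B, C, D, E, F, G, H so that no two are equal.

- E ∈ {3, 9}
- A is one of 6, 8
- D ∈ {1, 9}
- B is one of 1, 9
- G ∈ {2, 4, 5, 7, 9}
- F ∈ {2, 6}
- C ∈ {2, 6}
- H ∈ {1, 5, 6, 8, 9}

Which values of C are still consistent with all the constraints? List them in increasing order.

2, 6

B and D share exactly the 2 values {1, 9}; by pigeonhole those values go to them, so strike 1, 9 from E, G, H.
E must be 3 (only option left).
C and F between them cover only {2, 6} — a naked pair. Remove those values from A, G, H.
That leaves A = 8. Eliminate 8 elsewhere: H.
That leaves H = 5. Strike 5 from G.
No further eliminations apply; C can still be any of 2, 6.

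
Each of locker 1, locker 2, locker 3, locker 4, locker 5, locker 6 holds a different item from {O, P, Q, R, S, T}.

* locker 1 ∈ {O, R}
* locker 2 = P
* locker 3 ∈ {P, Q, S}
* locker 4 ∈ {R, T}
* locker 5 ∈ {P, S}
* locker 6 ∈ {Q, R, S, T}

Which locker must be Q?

locker 3

locker 2 must be P (only option left). Strike P from locker 3, locker 5.
locker 5 has just one choice, so locker 5 = S. So locker 3, locker 6 can't be S.
So Q goes to locker 3.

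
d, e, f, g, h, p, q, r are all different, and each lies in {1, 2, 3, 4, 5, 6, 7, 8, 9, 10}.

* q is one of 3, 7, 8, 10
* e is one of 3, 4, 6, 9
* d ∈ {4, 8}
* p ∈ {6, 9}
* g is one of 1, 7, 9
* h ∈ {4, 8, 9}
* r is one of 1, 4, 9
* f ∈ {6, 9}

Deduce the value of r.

1

The 8 variables draw from only 8 values {1, 3, 4, 6, 7, 8, 9, 10}, so each is used; only q can be 10, hence q = 10.
The 7 still-open variables together cover exactly {1, 3, 4, 6, 7, 8, 9} — 7 values for 7 variables — and 3 appears only in e's list, so e = 3.
The 6 still-open variables together cover exactly {1, 4, 6, 7, 8, 9} — 6 values for 6 variables — and 7 appears only in g's list, so g = 7.
The 5 still-open variables draw from only 5 values {1, 4, 6, 8, 9}, so each is used; only r can be 1, hence r = 1.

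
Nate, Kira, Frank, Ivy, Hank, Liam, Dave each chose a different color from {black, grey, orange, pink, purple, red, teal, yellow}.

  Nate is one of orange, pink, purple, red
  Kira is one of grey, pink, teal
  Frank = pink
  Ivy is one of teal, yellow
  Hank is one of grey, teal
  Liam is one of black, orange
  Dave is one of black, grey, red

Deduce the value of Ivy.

Frank has just one choice, so Frank = pink. Remove pink from Nate, Kira.
Kira and Hank share exactly the 2 values {grey, teal}; by pigeonhole those values go to them, so strike grey, teal from Ivy, Dave.
So Ivy = yellow.

yellow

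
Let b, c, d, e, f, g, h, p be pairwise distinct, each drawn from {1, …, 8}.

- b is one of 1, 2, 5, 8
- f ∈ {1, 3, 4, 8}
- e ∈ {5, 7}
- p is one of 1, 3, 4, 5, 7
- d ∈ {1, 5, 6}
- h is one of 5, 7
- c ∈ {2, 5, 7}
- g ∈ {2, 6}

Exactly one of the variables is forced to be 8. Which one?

b

The 2 variables e and h are confined to {5, 7}, which locks those values in; drop them from b, c, d, p.
c has just one choice, so c = 2. Remove 2 from b, g.
That leaves g = 6. So d can't be 6.
d has just one choice, so d = 1. So b, f, p can't be 1.
So 8 goes to b.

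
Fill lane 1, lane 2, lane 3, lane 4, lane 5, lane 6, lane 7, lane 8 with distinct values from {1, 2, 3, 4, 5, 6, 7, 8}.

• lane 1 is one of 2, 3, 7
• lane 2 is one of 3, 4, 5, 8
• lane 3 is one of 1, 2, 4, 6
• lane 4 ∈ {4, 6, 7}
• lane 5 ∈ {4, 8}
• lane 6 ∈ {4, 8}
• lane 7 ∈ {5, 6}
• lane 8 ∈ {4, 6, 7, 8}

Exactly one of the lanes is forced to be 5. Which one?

lane 7

The 8 variables draw from only 8 values {1, 2, 3, 4, 5, 6, 7, 8}, so each is used; only lane 3 can be 1, hence lane 3 = 1.
Among the 7 still-open variables, 2 fits only lane 1 (and all 7 values in {2, 3, 4, 5, 6, 7, 8} must be used), so lane 1 = 2.
The 6 still-open variables draw from only 6 values {3, 4, 5, 6, 7, 8}, so each is used; only lane 2 can be 3, hence lane 2 = 3.
The 5 still-open variables together cover exactly {4, 5, 6, 7, 8} — 5 values for 5 variables — and 5 appears only in lane 7's list, so lane 7 = 5.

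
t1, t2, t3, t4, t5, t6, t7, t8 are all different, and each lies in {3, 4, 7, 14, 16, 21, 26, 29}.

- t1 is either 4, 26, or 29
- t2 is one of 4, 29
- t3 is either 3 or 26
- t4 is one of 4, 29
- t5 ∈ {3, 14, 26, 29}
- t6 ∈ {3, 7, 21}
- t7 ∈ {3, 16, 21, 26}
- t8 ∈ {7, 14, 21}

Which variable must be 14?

The 8 variables together cover exactly {3, 4, 7, 14, 16, 21, 26, 29} — 8 values for 8 variables — and 16 appears only in t7's list, so t7 = 16.
t2 and t4 between them cover only {4, 29} — a naked pair. Remove those values from t1, t5.
t1 has just one choice, so t1 = 26. Eliminate 26 elsewhere: t3, t5.
t3's domain is down to {3}, so t3 = 3. Strike 3 from t5, t6.
So 14 goes to t5.

t5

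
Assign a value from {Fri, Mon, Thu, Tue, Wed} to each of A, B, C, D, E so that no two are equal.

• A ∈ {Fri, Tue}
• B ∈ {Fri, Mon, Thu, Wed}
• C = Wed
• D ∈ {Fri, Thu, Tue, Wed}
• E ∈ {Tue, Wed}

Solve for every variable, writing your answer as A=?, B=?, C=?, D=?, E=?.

C must be Wed (only option left). So B, D, E can't be Wed.
E has just one choice, so E = Tue. So A, D can't be Tue.
A's domain is down to {Fri}, so A = Fri. Remove Fri from B, D.
That leaves D = Thu. So B can't be Thu.
B has just one choice, so B = Mon.

A=Fri, B=Mon, C=Wed, D=Thu, E=Tue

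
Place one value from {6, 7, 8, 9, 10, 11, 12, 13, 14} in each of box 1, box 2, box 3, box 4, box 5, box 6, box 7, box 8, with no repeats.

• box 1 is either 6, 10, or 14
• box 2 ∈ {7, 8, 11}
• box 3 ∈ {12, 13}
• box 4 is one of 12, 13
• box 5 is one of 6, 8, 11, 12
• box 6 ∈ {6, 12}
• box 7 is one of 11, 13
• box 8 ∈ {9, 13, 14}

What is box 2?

7

box 3 and box 4 share exactly the 2 values {12, 13}; by pigeonhole those values go to them, so strike 12, 13 from box 5, box 6, box 7, box 8.
box 6's domain is down to {6}, so box 6 = 6. So box 1, box 5 can't be 6.
That leaves box 7 = 11. Eliminate 11 elsewhere: box 2, box 5.
That leaves box 5 = 8. Eliminate 8 elsewhere: box 2.
So box 2 = 7.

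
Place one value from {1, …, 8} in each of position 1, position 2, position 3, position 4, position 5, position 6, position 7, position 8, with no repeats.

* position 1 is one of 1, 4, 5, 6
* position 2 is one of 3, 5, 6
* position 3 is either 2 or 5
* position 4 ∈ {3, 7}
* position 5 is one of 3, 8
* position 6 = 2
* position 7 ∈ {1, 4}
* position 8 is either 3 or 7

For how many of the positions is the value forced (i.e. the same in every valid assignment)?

position 6 has just one choice, so position 6 = 2. Remove 2 from position 3.
position 3's domain is down to {5}, so position 3 = 5. Eliminate 5 elsewhere: position 1, position 2.
The 6 still-open variables together cover exactly {1, 3, 4, 6, 7, 8} — 6 values for 6 variables — and 8 appears only in position 5's list, so position 5 = 8.
position 4 and position 8 share exactly the 2 values {3, 7}; by pigeonhole those values go to them, so strike 3, 7 from position 2.
position 2's domain is down to {6}, so position 2 = 6. Remove 6 from position 1.
Determined: position 2=6, position 3=5, position 5=8, position 6=2. The other positions each still have more than one consistent value. That makes 4.

4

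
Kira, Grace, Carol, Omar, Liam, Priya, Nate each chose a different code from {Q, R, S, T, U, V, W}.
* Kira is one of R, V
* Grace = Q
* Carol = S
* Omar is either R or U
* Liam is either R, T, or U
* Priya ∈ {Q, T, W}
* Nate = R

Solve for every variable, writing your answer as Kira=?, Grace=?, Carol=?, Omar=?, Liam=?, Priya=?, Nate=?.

Kira=V, Grace=Q, Carol=S, Omar=U, Liam=T, Priya=W, Nate=R

Grace has just one choice, so Grace = Q. Strike Q from Priya.
That leaves Carol = S.
Nate must be R (only option left). Eliminate R elsewhere: Kira, Omar, Liam.
Kira's domain is down to {V}, so Kira = V.
Omar has just one choice, so Omar = U. Remove U from Liam.
Liam must be T (only option left). So Priya can't be T.
Priya's domain is down to {W}, so Priya = W.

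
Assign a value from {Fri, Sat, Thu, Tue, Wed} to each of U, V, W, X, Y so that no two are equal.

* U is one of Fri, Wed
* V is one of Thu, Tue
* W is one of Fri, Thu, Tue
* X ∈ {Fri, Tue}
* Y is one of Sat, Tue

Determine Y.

The 5 variables together cover exactly {Fri, Sat, Thu, Tue, Wed} — 5 values for 5 variables — and Sat appears only in Y's list, so Y = Sat.

Sat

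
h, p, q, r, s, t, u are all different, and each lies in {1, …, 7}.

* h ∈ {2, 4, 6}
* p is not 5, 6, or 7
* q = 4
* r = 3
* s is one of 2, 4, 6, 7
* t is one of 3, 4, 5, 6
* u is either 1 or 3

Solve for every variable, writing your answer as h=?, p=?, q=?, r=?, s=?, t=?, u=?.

q must be 4 (only option left). Remove 4 from h, p, s, t.
That leaves r = 3. Strike 3 from p, t, u.
u's domain is down to {1}, so u = 1. Remove 1 from p.
p has just one choice, so p = 2. Remove 2 from h, s.
That leaves h = 6. So s, t can't be 6.
s has just one choice, so s = 7.
t has just one choice, so t = 5.

h=6, p=2, q=4, r=3, s=7, t=5, u=1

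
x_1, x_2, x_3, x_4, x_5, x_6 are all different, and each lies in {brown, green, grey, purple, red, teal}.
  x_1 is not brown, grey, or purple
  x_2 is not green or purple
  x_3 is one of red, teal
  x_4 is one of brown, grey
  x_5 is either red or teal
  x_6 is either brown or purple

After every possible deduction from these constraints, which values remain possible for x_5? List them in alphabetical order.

Among the 6 variables, green fits only x_1 (and all 6 values in {brown, green, grey, purple, red, teal} must be used), so x_1 = green.
Among the 5 still-open variables, purple fits only x_6 (and all 5 values in {brown, grey, purple, red, teal} must be used), so x_6 = purple.
The 2 variables x_3 and x_5 are confined to {red, teal}, which locks those values in; drop them from x_2.
No further eliminations apply; x_5 can still be any of red, teal.

red, teal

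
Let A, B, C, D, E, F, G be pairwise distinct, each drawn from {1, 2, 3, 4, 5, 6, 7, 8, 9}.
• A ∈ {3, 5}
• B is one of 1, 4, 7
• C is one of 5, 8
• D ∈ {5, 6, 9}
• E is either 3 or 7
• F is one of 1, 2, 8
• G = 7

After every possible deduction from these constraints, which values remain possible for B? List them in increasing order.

G's domain is down to {7}, so G = 7. So B, E can't be 7.
That leaves E = 3. Strike 3 from A.
A has just one choice, so A = 5. Eliminate 5 elsewhere: C, D.
C must be 8 (only option left). Eliminate 8 elsewhere: F.
No further eliminations apply; B can still be any of 1, 4.

1, 4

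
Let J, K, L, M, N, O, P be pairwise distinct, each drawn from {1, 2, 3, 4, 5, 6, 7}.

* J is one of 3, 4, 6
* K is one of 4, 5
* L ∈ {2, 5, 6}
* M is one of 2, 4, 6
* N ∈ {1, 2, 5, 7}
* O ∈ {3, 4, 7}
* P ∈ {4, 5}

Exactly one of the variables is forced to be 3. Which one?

J

Among the 7 variables, 1 fits only N (and all 7 values in {1, 2, 3, 4, 5, 6, 7} must be used), so N = 1.
Among the 6 still-open variables, 7 fits only O (and all 6 values in {2, 3, 4, 5, 6, 7} must be used), so O = 7.
Among the 5 still-open variables, 3 fits only J (and all 5 values in {2, 3, 4, 5, 6} must be used), so J = 3.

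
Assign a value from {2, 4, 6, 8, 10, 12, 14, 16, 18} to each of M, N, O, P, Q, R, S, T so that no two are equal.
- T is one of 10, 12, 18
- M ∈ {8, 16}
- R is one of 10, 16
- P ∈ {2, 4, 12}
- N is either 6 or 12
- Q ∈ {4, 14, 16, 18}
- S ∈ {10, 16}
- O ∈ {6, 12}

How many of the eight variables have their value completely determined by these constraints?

The 2 variables N and O are confined to {6, 12}, which locks those values in; drop them from P, T.
R and S between them cover only {10, 16} — a naked pair. Remove those values from M, Q, T.
M must be 8 (only option left).
T's domain is down to {18}, so T = 18. Remove 18 from Q.
Determined: M=8, T=18. The other variables each still have more than one consistent value. That makes 2.

2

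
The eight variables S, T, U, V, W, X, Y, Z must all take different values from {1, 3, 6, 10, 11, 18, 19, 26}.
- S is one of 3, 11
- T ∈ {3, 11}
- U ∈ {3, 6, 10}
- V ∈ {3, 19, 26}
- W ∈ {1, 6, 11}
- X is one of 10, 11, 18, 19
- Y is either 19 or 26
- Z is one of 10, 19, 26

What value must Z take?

Among the 8 variables, 1 fits only W (and all 8 values in {1, 3, 6, 10, 11, 18, 19, 26} must be used), so W = 1.
Among the 7 still-open variables, 6 fits only U (and all 7 values in {3, 6, 10, 11, 18, 19, 26} must be used), so U = 6.
The 6 still-open variables together cover exactly {3, 10, 11, 18, 19, 26} — 6 values for 6 variables — and 18 appears only in X's list, so X = 18.
Among the 5 still-open variables, 10 fits only Z (and all 5 values in {3, 10, 11, 19, 26} must be used), so Z = 10.

10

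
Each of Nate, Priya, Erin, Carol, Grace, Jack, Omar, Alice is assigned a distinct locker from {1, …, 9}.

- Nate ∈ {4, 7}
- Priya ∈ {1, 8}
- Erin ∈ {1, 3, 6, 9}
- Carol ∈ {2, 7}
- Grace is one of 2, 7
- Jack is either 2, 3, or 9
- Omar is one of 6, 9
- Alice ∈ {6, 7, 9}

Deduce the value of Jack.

The 8 variables draw from only 8 values {1, 2, 3, 4, 6, 7, 8, 9}, so each is used; only Nate can be 4, hence Nate = 4.
The 7 still-open variables draw from only 7 values {1, 2, 3, 6, 7, 8, 9}, so each is used; only Priya can be 8, hence Priya = 8.
The 6 still-open variables draw from only 6 values {1, 2, 3, 6, 7, 9}, so each is used; only Erin can be 1, hence Erin = 1.
The 5 still-open variables together cover exactly {2, 3, 6, 7, 9} — 5 values for 5 variables — and 3 appears only in Jack's list, so Jack = 3.

3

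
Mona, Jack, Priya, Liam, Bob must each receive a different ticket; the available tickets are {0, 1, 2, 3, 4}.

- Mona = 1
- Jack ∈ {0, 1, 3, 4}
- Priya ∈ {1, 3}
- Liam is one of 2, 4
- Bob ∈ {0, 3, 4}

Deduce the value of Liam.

2

Mona's domain is down to {1}, so Mona = 1. Eliminate 1 elsewhere: Jack, Priya.
That leaves Priya = 3. Eliminate 3 elsewhere: Jack, Bob.
The 3 still-open variables together cover exactly {0, 2, 4} — 3 values for 3 variables — and 2 appears only in Liam's list, so Liam = 2.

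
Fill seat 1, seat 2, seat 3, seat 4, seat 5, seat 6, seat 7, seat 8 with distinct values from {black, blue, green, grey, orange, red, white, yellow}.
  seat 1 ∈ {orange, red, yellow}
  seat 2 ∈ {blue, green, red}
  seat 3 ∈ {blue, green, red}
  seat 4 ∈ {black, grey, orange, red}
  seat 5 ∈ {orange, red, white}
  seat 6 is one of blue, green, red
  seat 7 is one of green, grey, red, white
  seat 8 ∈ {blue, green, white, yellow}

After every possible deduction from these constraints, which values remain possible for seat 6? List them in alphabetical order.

The 8 variables draw from only 8 values {black, blue, green, grey, orange, red, white, yellow}, so each is used; only seat 4 can be black, hence seat 4 = black.
The 7 still-open variables together cover exactly {blue, green, grey, orange, red, white, yellow} — 7 values for 7 variables — and grey appears only in seat 7's list, so seat 7 = grey.
seat 2, seat 3, seat 6 between them cover only {blue, green, red} — a naked triple. Remove those values from seat 1, seat 5, seat 8.
No further eliminations apply; seat 6 can still be any of blue, green, red.

blue, green, red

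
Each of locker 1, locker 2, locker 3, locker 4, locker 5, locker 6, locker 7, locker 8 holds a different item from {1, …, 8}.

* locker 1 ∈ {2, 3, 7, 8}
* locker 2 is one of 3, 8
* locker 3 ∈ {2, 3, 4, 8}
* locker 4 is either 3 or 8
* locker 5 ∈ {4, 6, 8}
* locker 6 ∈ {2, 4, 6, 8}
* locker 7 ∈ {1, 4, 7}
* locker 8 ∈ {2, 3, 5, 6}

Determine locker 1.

Among the 8 variables, 1 fits only locker 7 (and all 8 values in {1, 2, 3, 4, 5, 6, 7, 8} must be used), so locker 7 = 1.
The 7 still-open variables draw from only 7 values {2, 3, 4, 5, 6, 7, 8}, so each is used; only locker 8 can be 5, hence locker 8 = 5.
Among the 6 still-open variables, 7 fits only locker 1 (and all 6 values in {2, 3, 4, 6, 7, 8} must be used), so locker 1 = 7.

7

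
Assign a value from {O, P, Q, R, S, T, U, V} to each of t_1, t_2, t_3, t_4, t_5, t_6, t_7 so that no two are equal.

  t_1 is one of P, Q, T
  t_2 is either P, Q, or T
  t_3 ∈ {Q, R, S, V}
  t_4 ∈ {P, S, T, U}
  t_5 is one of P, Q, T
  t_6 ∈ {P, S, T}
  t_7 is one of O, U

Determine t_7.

O

t_1, t_2, t_5 share exactly the 3 values {P, Q, T}; by pigeonhole those values go to them, so strike P, Q, T from t_3, t_4, t_6.
That leaves t_6 = S. So t_3, t_4 can't be S.
t_4's domain is down to {U}, so t_4 = U. Strike U from t_7.
So t_7 = O.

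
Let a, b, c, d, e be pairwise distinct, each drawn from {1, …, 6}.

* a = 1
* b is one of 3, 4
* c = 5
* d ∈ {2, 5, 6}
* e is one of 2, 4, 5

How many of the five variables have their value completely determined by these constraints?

a's domain is down to {1}, so a = 1.
That leaves c = 5. So d, e can't be 5.
Determined: a=1, c=5. The other variables each still have more than one consistent value. That makes 2.

2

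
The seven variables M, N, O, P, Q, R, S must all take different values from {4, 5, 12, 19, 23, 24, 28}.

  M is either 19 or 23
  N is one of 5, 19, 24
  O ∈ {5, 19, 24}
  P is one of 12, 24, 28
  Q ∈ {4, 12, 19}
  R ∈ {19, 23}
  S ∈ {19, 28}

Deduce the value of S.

The 7 variables together cover exactly {4, 5, 12, 19, 23, 24, 28} — 7 values for 7 variables — and 4 appears only in Q's list, so Q = 4.
Among the 6 still-open variables, 12 fits only P (and all 6 values in {5, 12, 19, 23, 24, 28} must be used), so P = 12.
The 5 still-open variables draw from only 5 values {5, 19, 23, 24, 28}, so each is used; only S can be 28, hence S = 28.

28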